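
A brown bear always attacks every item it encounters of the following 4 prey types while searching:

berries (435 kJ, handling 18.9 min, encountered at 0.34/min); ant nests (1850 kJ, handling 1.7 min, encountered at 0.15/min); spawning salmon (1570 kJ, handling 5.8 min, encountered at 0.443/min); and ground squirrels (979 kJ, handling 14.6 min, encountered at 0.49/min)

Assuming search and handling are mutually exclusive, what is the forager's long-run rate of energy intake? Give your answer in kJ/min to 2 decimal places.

91.97 kJ/min

R = (0.34×435 + 0.15×1850 + 0.443×1570 + 0.49×979) / (1 + 0.34×18.9 + 0.15×1.7 + 0.443×5.8 + 0.49×14.6) = 1601/17.4 = 91.97 kJ/min.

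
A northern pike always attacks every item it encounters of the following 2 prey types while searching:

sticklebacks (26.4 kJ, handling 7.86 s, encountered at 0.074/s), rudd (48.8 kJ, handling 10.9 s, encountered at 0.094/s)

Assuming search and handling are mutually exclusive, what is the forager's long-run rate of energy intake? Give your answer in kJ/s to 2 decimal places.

R = (0.074×26.4 + 0.094×48.8) / (1 + 0.074×7.86 + 0.094×10.9) = 6.541/2.606 = 2.51 kJ/s.

2.51 kJ/s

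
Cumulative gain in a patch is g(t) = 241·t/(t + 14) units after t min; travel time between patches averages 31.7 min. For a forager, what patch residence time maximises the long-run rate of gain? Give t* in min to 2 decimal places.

Optimal t* satisfies g'(t*) = g(t*)/(T + t*).
g'(t) = 241·14/(t + 14)². Setting 241·14/(t+14)² = 241t/[(t+14)(31.7+t)] gives 14(31.7+t) = t(t+14), so t² = 14×31.7 = 443.8.
t* = √443.8 = 21.07 min.

21.07 min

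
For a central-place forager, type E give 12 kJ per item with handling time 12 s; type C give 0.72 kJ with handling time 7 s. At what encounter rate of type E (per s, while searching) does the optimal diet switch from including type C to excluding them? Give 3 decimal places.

Drop type C once their profitability E₂/h₂ falls below the rate achievable on type E alone: E₂/h₂ = λE₁/(1 + λh₁).
Solve for λ: λE₁h₂ = E₂(1 + λh₁) → λ(E₁h₂ − E₂h₁) = E₂ → λ = E₂/(E₁h₂ − E₂h₁).
λ = 0.72/(12×7 − 0.72×12) = 0.72/75.36 = 0.009554 per s.

0.010 per s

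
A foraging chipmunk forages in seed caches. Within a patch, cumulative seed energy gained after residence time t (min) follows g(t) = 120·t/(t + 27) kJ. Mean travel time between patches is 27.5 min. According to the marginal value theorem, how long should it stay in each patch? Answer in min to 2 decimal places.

27.25 min

Maximise g(t)/(T+t): set derivative to zero → g'(t)(T+t) = g(t).
g'(t) = 120·27/(t + 27)². Setting 120·27/(t+27)² = 120t/[(t+27)(27.5+t)] gives 27(27.5+t) = t(t+27), so t² = 27×27.5 = 742.5.
t* = √742.5 = 27.25 min.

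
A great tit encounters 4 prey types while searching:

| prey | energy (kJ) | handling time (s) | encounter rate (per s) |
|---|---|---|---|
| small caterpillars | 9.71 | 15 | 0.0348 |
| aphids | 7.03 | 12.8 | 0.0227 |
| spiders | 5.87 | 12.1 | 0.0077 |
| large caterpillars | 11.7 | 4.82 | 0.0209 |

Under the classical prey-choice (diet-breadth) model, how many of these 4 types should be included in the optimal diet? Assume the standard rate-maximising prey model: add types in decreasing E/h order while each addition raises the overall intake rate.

4

Profitabilities (E/h, kJ/s): large caterpillars 2.43, small caterpillars 0.647, aphids 0.549, spiders 0.485. Add prey in this order while the next type's profitability exceeds the intake rate on those already taken.
Rate on top 1: 0.2222. small caterpillars: 0.647 > 0.2222 → include.
Rate on top 2: 0.3589. aphids: 0.549 > 0.3589 → include.
Rate on top 3: 0.3878. spiders: 0.485 > 0.3878 → include.
Optimal diet: large caterpillars, small caterpillars, aphids, spiders — 4 of 4 types.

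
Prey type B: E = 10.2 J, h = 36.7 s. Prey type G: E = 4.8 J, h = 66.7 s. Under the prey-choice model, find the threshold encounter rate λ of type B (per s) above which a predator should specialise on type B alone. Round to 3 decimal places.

0.010 per s

At the threshold, the rate on type B alone equals the profitability of type G: λ·10.2/(1 + λ·36.7) = 4.8/66.7 = 0.07196.
Rearranging, λ(10.2 − 0.07196×36.7) = 0.07196, so λ = 0.07196/7.559 = 0.00952 per s.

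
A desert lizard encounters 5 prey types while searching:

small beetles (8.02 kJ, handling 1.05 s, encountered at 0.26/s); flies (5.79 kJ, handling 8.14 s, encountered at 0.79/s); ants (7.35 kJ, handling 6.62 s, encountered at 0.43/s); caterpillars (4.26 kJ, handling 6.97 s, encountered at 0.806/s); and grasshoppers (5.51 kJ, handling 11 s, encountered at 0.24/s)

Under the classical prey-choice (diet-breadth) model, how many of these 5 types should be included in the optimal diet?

Profitabilities (E/h, kJ/s): small beetles 7.64, ants 1.11, flies 0.711, caterpillars 0.611, grasshoppers 0.501. Add prey in this order while the next type's profitability exceeds the intake rate on those already taken.
Rate on top 1: 1.638. ants: 1.11 < 1.638 → exclude; stop.
Optimal diet: small beetles — 1 of 5 types.

1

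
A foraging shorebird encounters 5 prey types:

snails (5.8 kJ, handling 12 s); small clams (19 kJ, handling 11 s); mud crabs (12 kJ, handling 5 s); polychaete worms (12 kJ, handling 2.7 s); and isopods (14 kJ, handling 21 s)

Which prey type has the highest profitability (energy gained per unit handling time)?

In descending order of E/h:
polychaete worms: 12/2.7 = 4.44 kJ/s
mud crabs: 12/5 = 2.4 kJ/s
small clams: 19/11 = 1.73 kJ/s
isopods: 14/21 = 0.667 kJ/s
snails: 5.8/12 = 0.483 kJ/s

polychaete worms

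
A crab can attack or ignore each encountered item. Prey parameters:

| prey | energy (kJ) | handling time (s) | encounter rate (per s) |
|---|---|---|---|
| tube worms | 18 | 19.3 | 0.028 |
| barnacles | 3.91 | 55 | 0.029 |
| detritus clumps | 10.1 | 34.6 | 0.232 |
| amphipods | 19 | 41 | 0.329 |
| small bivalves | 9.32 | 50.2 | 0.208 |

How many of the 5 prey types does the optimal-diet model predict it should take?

Profitabilities (E/h, kJ/s): tube worms 0.933, amphipods 0.463, detritus clumps 0.292, small bivalves 0.186, barnacles 0.0711. Add prey in this order while the next type's profitability exceeds the intake rate on those already taken.
Rate on top 1: 0.3272. amphipods: 0.463 > 0.3272 → include.
Rate on top 2: 0.4495. detritus clumps: 0.292 < 0.4495 → exclude; stop.
Optimal diet: tube worms, amphipods — 2 of 5 types.

2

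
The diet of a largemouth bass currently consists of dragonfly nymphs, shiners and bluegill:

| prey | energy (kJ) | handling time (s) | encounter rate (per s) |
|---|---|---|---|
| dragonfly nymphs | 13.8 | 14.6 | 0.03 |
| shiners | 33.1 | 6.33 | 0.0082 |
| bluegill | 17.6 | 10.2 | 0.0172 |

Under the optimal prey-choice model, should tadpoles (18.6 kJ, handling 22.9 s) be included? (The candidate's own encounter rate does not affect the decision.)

Intake rate on the current diet: R = (0.03×13.8 + 0.0082×33.1 + 0.0172×17.6) / (1 + 0.03×14.6 + 0.0082×6.33 + 0.0172×10.2) = 0.9881/1.665 = 0.5934 kJ/s.
tadpoles: E/h = 18.6/22.9 = 0.8122 kJ/s.
Since 0.8122 > R, including tadpoles increases the long-run rate.

Yes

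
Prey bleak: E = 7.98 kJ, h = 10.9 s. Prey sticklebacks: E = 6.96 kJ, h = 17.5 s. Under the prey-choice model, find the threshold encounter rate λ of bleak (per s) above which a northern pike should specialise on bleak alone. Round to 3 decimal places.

0.109 per s

The zero-one rule: include sticklebacks iff E₂/h₂ > λE₁/(1+λh₁). Equality gives the switch point.
λE₁h₂ = E₂ + λE₂h₁ ⇒ λ = E₂/(E₁h₂ − E₂h₁) = 6.96/(139.7 − 75.86) = 0.1091 per s.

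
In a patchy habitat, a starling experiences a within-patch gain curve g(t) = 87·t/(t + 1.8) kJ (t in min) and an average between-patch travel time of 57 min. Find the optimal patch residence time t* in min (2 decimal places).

10.13 min

Maximise g(t)/(T+t): set derivative to zero → g'(t)(T+t) = g(t).
g'(t) = 87·1.8/(t + 1.8)². Setting 87·1.8/(t+1.8)² = 87t/[(t+1.8)(57+t)] gives 1.8(57+t) = t(t+1.8), so t² = 1.8×57 = 102.6.
t* = √102.6 = 10.13 min.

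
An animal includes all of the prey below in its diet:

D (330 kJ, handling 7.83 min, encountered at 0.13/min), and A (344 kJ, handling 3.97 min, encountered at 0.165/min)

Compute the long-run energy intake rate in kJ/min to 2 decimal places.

37.28 kJ/min

R = (0.13×330 + 0.165×344) / (1 + 0.13×7.83 + 0.165×3.97) = 99.66/2.673 = 37.28 kJ/min.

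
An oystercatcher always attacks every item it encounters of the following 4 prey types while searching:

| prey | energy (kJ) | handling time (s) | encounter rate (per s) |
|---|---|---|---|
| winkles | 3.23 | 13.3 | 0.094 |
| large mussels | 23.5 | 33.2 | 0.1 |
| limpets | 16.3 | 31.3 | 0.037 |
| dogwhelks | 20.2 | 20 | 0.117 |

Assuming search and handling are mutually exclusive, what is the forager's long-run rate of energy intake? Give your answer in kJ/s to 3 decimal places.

0.620 kJ/s

Energy encountered per unit search time: 0.094×3.23 + 0.1×23.5 + 0.037×16.3 + 0.117×20.2 = 5.62 kJ/s.
Handling time per unit search time: 0.094×13.3 + 0.1×33.2 + 0.037×31.3 + 0.117×20 = 8.068.
Rate = 5.62/(1 + 8.068) = 0.6198 kJ/s.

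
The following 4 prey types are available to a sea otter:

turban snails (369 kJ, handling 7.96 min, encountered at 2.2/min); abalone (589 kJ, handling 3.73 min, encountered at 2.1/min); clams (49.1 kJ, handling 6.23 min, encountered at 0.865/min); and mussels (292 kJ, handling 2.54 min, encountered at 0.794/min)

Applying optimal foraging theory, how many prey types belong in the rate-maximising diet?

1

E/h in descending order: abalone 158, mussels 115, turban snails 46.4, clams 7.88 kJ/min. The optimal diet is the largest prefix of this list for which every included type satisfies E_i/h_i > R on the types above it.
Rate on top 1: 140. mussels: 115 < 140 → exclude; stop.
Optimal diet: abalone — 1 of 4 types.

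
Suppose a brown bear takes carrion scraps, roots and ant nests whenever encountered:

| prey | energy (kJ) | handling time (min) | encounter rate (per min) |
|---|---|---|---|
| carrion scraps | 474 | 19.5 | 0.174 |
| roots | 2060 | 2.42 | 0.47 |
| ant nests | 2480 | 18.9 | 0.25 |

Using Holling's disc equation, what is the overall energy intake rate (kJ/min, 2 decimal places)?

162.91 kJ/min

R = Σλ_iE_i / (1 + Σλ_ih_i)
Numerator: 0.174×474 + 0.47×2060 + 0.25×2480 = 1671
Denominator: 1 + 0.174×19.5 + 0.47×2.42 + 0.25×18.9 = 10.26
R = 1671/10.26 = 162.9 kJ/min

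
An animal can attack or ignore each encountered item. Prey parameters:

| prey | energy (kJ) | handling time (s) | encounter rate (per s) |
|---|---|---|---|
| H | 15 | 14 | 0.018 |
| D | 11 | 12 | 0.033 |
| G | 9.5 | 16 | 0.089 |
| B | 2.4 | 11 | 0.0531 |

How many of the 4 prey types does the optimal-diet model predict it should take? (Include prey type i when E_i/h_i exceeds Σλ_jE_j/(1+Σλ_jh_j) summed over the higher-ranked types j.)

3

Rank by E/h (kJ/s): H 1.07, D 0.917, G 0.594, B 0.218. Include each in turn until the next type's E/h falls below the running intake rate.
Rate on top 1: 0.2157. D: 0.917 > 0.2157 → include.
Rate on top 2: 0.3841. G: 0.594 > 0.3841 → include.
Rate on top 3: 0.4813. B: 0.218 < 0.4813 → exclude; stop.
Optimal diet: H, D, G — 3 of 4 types.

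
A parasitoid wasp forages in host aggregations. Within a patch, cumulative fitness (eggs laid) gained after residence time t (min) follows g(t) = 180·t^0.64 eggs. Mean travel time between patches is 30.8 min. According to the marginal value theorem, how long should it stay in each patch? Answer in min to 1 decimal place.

54.8 min

Optimal t* satisfies g'(t*) = g(t*)/(T + t*).
g'(t) = 0.64·180·t^-0.36. Setting 0.64·180·t^-0.36 = 180·t^0.64/(30.8+t) gives 0.64(30.8+t) = t, so 0.36·t = 0.64×30.8.
t* = 0.64×30.8/0.36 = 54.76 min.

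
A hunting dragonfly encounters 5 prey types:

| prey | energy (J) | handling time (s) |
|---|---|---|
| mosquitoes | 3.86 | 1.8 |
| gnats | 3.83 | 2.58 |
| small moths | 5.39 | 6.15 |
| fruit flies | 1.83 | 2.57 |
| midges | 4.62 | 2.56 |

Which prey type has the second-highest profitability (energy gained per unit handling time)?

In descending order of E/h:
mosquitoes: 3.86/1.8 = 2.14 J/s
midges: 4.62/2.56 = 1.8 J/s
gnats: 3.83/2.58 = 1.48 J/s
small moths: 5.39/6.15 = 0.876 J/s
fruit flies: 1.83/2.57 = 0.712 J/s

midges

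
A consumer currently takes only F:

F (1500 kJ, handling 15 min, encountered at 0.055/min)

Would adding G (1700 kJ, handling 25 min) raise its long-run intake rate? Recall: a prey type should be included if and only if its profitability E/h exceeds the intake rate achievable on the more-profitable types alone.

Yes

Current rate: (0.055×1500)/(1 + 0.055×15) = 45.21 kJ/min.
G: E/h = 1700/25 = 68 kJ/min.
Since 68 > R, including G increases the long-run rate.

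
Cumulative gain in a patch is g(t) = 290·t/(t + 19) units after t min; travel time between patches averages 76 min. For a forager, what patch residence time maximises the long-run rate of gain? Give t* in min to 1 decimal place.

By the marginal value theorem, leave when the instantaneous gain rate g'(t) equals the habitat-wide average g(t)/(T + t).
g'(t) = 290·19/(t + 19)². Setting 290·19/(t+19)² = 290t/[(t+19)(76+t)] gives 19(76+t) = t(t+19), so t² = 19×76 = 1444.
t* = √1444 = 38 min.

38.0 min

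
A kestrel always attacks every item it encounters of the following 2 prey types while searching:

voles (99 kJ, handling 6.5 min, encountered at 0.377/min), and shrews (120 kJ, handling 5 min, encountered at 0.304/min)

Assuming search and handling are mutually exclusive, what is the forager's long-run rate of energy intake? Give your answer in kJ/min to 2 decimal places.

R = (0.377×99 + 0.304×120) / (1 + 0.377×6.5 + 0.304×5) = 73.8/4.97 = 14.85 kJ/min.

14.85 kJ/min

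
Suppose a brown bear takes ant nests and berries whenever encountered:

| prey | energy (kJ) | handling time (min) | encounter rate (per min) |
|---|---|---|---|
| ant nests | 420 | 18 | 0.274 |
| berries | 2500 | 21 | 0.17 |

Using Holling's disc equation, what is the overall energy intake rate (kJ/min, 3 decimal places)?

56.839 kJ/min

R = (0.274×420 + 0.17×2500) / (1 + 0.274×18 + 0.17×21) = 540.1/9.502 = 56.84 kJ/min.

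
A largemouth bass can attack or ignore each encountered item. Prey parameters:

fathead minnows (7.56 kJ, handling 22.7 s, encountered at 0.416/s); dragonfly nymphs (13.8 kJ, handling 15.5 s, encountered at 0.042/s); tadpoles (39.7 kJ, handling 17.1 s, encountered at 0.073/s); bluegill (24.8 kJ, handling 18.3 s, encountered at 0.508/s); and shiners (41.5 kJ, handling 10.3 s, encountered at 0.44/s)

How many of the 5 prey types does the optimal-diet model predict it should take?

Rank by E/h (kJ/s): shiners 4.03, tadpoles 2.32, bluegill 1.36, dragonfly nymphs 0.89, fathead minnows 0.333. Include each in turn until the next type's E/h falls below the running intake rate.
Rate on top 1: 3.301. tadpoles: 2.32 < 3.301 → exclude; stop.
Optimal diet: shiners — 1 of 5 types.

1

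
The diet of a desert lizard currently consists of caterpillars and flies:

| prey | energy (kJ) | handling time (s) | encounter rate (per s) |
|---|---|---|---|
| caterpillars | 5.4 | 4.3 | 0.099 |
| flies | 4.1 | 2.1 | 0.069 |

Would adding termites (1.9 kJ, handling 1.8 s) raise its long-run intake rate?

Yes

Intake rate on the current diet: R = (0.099×5.4 + 0.069×4.1) / (1 + 0.099×4.3 + 0.069×2.1) = 0.8175/1.571 = 0.5205 kJ/s.
Profitability of termites: 1.9/1.8 = 1.056 kJ/s.
1.056 > 0.5205, so adding termites raises the average — include it.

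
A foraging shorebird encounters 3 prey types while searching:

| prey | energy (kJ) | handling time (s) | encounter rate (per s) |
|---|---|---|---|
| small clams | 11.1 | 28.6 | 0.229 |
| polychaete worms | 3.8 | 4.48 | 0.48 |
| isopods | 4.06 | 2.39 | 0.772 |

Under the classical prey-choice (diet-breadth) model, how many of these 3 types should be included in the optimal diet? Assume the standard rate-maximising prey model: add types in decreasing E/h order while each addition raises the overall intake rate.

Profitabilities (E/h, kJ/s): isopods 1.7, polychaete worms 0.848, small clams 0.388. Add prey in this order while the next type's profitability exceeds the intake rate on those already taken.
Rate on top 1: 1.102. polychaete worms: 0.848 < 1.102 → exclude; stop.
Optimal diet: isopods — 1 of 3 types.

1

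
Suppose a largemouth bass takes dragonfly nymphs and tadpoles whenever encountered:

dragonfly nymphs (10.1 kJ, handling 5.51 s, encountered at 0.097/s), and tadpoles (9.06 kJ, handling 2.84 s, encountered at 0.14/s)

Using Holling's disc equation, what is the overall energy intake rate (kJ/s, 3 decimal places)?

1.164 kJ/s

R = Σλ_iE_i / (1 + Σλ_ih_i)
Numerator: 0.097×10.1 + 0.14×9.06 = 2.248
Denominator: 1 + 0.097×5.51 + 0.14×2.84 = 1.932
R = 2.248/1.932 = 1.164 kJ/s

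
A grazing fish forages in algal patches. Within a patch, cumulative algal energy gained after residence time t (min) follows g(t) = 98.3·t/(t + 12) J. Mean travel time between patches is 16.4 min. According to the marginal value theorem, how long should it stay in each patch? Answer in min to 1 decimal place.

14.0 min

Optimal t* satisfies g'(t*) = g(t*)/(T + t*).
g'(t) = 98.3·12/(t + 12)². Setting 98.3·12/(t+12)² = 98.3t/[(t+12)(16.4+t)] gives 12(16.4+t) = t(t+12), so t² = 12×16.4 = 196.8.
t* = √196.8 = 14.03 min.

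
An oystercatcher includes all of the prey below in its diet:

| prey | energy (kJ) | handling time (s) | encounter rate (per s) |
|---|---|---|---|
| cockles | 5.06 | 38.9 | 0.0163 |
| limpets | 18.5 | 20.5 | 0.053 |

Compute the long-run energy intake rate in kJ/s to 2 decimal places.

R = (0.0163×5.06 + 0.053×18.5) / (1 + 0.0163×38.9 + 0.053×20.5) = 1.063/2.721 = 0.3907 kJ/s.

0.39 kJ/s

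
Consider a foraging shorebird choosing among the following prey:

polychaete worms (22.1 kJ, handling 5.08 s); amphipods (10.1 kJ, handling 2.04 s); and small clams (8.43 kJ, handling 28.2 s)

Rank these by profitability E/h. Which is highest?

amphipods

Profitability E/h (kJ/s): polychaete worms = 22.1/5.08 = 4.35, amphipods = 10.1/2.04 = 4.95, small clams = 8.43/28.2 = 0.299.
Ranked: amphipods > polychaete worms > small clams.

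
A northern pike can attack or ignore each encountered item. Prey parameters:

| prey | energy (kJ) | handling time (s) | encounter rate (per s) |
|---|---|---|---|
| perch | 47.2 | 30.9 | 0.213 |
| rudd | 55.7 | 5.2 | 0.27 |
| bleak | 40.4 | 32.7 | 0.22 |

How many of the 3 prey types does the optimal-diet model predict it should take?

Profitabilities (E/h, kJ/s): rudd 10.7, perch 1.53, bleak 1.24. Add prey in this order while the next type's profitability exceeds the intake rate on those already taken.
Rate on top 1: 6.256. perch: 1.53 < 6.256 → exclude; stop.
Optimal diet: rudd — 1 of 3 types.

1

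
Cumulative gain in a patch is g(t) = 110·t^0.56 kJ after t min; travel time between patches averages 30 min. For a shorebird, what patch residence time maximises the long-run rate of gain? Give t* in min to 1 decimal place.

38.2 min

Optimal t* satisfies g'(t*) = g(t*)/(T + t*).
g'(t) = 0.56·110·t^-0.44. Setting 0.56·110·t^-0.44 = 110·t^0.56/(30+t) gives 0.56(30+t) = t, so 0.44·t = 0.56×30.
t* = 0.56×30/0.44 = 38.18 min.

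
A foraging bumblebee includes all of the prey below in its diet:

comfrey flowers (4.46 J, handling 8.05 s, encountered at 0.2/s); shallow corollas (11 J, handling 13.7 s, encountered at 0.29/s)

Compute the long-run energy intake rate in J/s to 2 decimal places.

0.62 J/s

R = (0.2×4.46 + 0.29×11) / (1 + 0.2×8.05 + 0.29×13.7) = 4.082/6.583 = 0.6201 J/s.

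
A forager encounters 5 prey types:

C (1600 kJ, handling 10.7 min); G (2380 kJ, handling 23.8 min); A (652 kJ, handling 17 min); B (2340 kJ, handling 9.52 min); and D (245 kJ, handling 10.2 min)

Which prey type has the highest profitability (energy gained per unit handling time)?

Profitability E/h (kJ/min): C = 1600/10.7 = 150, G = 2380/23.8 = 100, A = 652/17 = 38.4, B = 2340/9.52 = 246, D = 245/10.2 = 24.
Ranked: B > C > G > A > D.

B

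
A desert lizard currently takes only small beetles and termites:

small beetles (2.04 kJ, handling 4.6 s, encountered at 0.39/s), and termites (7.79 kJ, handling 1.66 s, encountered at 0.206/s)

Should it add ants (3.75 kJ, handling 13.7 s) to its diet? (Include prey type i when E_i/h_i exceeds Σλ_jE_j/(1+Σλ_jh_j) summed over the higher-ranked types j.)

Current rate: (0.39×2.04 + 0.206×7.79)/(1 + 0.39×4.6 + 0.206×1.66) = 0.7654 kJ/s.
Profitability of ants: 3.75/13.7 = 0.2737 kJ/s.
Since 0.2737 < R, time spent handling ants is better spent searching.

No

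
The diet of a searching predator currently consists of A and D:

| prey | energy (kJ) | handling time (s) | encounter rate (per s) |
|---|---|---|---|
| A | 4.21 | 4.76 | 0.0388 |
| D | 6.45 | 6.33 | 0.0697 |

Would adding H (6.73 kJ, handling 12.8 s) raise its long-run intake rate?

On A and D alone, R = ΣλE/(1+Σλh) = 0.6129/1.626 = 0.377 kJ/s.
H: E/h = 6.73/12.8 = 0.5258 kJ/s.
0.5258 > 0.377, so adding H raises the average — include it.

Yes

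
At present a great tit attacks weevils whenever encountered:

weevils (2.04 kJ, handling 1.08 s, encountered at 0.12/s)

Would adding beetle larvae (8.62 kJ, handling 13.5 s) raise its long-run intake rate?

Yes

Current rate: (0.12×2.04)/(1 + 0.12×1.08) = 0.2167 kJ/s.
beetle larvae: E/h = 8.62/13.5 = 0.6385 kJ/s.
0.6385 > 0.2167, so adding beetle larvae raises the average — include it.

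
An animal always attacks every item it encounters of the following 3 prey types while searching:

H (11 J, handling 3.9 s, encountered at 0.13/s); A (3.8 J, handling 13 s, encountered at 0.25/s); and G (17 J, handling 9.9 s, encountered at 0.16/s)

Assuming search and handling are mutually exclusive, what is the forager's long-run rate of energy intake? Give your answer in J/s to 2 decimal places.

Energy encountered per unit search time: 0.13×11 + 0.25×3.8 + 0.16×17 = 5.1 J/s.
Handling time per unit search time: 0.13×3.9 + 0.25×13 + 0.16×9.9 = 5.341.
Rate = 5.1/(1 + 5.341) = 0.8043 J/s.

0.80 J/s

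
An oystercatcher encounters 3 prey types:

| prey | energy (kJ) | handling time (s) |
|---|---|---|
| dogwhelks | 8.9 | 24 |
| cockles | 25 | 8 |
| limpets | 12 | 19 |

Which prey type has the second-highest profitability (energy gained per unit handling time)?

In descending order of E/h:
cockles: 25/8 = 3.12 kJ/s
limpets: 12/19 = 0.632 kJ/s
dogwhelks: 8.9/24 = 0.371 kJ/s

limpets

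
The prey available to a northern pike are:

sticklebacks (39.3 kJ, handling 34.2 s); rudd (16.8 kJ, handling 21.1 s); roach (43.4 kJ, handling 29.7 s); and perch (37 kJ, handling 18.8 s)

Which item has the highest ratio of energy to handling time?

In descending order of E/h:
perch: 37/18.8 = 1.97 kJ/s
roach: 43.4/29.7 = 1.46 kJ/s
sticklebacks: 39.3/34.2 = 1.15 kJ/s
rudd: 16.8/21.1 = 0.796 kJ/s

perch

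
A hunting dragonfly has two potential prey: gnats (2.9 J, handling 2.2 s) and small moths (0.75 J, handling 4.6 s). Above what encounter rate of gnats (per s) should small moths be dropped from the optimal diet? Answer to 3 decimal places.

Drop small moths once their profitability E₂/h₂ falls below the rate achievable on gnats alone: E₂/h₂ = λE₁/(1 + λh₁).
Solve for λ: λE₁h₂ = E₂(1 + λh₁) → λ(E₁h₂ − E₂h₁) = E₂ → λ = E₂/(E₁h₂ − E₂h₁).
λ = 0.75/(2.9×4.6 − 0.75×2.2) = 0.75/11.69 = 0.06416 per s.

0.064 per s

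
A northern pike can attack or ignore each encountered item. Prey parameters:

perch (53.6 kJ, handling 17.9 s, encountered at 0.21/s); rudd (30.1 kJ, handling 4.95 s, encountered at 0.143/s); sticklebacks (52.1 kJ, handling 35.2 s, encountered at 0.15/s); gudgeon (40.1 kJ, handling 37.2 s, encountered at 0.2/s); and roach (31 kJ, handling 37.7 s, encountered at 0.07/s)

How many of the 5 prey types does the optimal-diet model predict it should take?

Profitabilities (E/h, kJ/s): rudd 6.08, perch 2.99, sticklebacks 1.48, gudgeon 1.08, roach 0.822. Add prey in this order while the next type's profitability exceeds the intake rate on those already taken.
Rate on top 1: 2.52. perch: 2.99 > 2.52 → include.
Rate on top 2: 2.846. sticklebacks: 1.48 < 2.846 → exclude; stop.
Optimal diet: rudd, perch — 2 of 5 types.

2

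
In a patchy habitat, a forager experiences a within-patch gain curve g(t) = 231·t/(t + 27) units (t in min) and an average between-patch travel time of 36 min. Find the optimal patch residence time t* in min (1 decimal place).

31.2 min

Maximise g(t)/(T+t): set derivative to zero → g'(t)(T+t) = g(t).
g'(t) = 231·27/(t + 27)². Setting 231·27/(t+27)² = 231t/[(t+27)(36+t)] gives 27(36+t) = t(t+27), so t² = 27×36 = 972.
t* = √972 = 31.18 min.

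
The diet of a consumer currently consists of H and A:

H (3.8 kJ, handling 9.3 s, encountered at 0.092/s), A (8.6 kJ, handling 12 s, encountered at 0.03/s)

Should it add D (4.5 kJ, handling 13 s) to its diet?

Yes

Current rate: (0.092×3.8 + 0.03×8.6)/(1 + 0.092×9.3 + 0.03×12) = 0.2742 kJ/s.
D: E/h = 4.5/13 = 0.3462 kJ/s.
0.3462 > 0.2742, so adding D raises the average — include it.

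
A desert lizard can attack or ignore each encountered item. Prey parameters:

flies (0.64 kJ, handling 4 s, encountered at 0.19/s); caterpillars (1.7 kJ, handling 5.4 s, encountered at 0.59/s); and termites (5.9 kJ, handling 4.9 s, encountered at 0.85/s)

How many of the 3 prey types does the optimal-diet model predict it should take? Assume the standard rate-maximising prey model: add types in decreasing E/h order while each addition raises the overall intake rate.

1

Profitabilities (E/h, kJ/s): termites 1.2, caterpillars 0.315, flies 0.16. Add prey in this order while the next type's profitability exceeds the intake rate on those already taken.
Rate on top 1: 0.971. caterpillars: 0.315 < 0.971 → exclude; stop.
Optimal diet: termites — 1 of 3 types.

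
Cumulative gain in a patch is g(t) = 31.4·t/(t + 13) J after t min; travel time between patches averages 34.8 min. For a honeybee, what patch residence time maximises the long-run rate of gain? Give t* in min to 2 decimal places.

21.27 min

By the marginal value theorem, leave when the instantaneous gain rate g'(t) equals the habitat-wide average g(t)/(T + t).
g'(t) = 31.4·13/(t + 13)². Setting 31.4·13/(t+13)² = 31.4t/[(t+13)(34.8+t)] gives 13(34.8+t) = t(t+13), so t² = 13×34.8 = 452.4.
t* = √452.4 = 21.27 min.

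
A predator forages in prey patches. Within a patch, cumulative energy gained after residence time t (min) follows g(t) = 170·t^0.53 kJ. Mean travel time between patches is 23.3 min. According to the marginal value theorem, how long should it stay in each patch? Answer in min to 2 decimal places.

26.27 min

Maximise g(t)/(T+t): set derivative to zero → g'(t)(T+t) = g(t).
g'(t) = 0.53·170·t^-0.47. Setting 0.53·170·t^-0.47 = 170·t^0.53/(23.3+t) gives 0.53(23.3+t) = t, so 0.47·t = 0.53×23.3.
t* = 0.53×23.3/0.47 = 26.27 min.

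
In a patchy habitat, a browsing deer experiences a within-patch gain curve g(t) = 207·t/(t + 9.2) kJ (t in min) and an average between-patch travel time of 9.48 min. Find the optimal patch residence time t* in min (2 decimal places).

9.34 min

Optimal t* satisfies g'(t*) = g(t*)/(T + t*).
g'(t) = 207·9.2/(t + 9.2)². Setting 207·9.2/(t+9.2)² = 207t/[(t+9.2)(9.48+t)] gives 9.2(9.48+t) = t(t+9.2), so t² = 9.2×9.48 = 87.22.
t* = √87.22 = 9.339 min.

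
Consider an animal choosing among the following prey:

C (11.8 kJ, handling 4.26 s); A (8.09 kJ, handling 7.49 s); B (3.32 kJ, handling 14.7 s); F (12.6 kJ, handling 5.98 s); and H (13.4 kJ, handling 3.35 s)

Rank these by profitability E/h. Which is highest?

H

Profitability E/h (kJ/s): C = 11.8/4.26 = 2.77, A = 8.09/7.49 = 1.08, B = 3.32/14.7 = 0.226, F = 12.6/5.98 = 2.11, H = 13.4/3.35 = 4.
Ranked: H > C > F > A > B.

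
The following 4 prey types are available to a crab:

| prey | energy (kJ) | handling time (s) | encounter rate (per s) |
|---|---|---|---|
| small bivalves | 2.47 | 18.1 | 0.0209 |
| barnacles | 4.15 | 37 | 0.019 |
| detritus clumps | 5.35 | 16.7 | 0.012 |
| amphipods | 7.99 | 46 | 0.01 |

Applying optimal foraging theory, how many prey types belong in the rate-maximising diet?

Rank by E/h (kJ/s): detritus clumps 0.32, amphipods 0.174, small bivalves 0.136, barnacles 0.112. Include each in turn until the next type's E/h falls below the running intake rate.
Rate on top 1: 0.05348. amphipods: 0.174 > 0.05348 → include.
Rate on top 2: 0.08679. small bivalves: 0.136 > 0.08679 → include.
Rate on top 3: 0.096. barnacles: 0.112 > 0.096 → include.
Optimal diet: detritus clumps, amphipods, small bivalves, barnacles — 4 of 4 types.

4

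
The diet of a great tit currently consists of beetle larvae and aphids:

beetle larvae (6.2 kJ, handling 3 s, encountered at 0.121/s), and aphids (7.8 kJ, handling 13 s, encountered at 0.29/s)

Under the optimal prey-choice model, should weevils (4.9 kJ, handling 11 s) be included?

On beetle larvae and aphids alone, R = ΣλE/(1+Σλh) = 3.012/5.133 = 0.5868 kJ/s.
weevils: E/h = 4.9/11 = 0.4455 kJ/s.
Since 0.4455 < R, time spent handling weevils is better spent searching.

No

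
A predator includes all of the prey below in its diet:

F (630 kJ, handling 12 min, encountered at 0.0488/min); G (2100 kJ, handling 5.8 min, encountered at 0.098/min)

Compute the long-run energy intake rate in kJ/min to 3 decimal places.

109.816 kJ/min

Energy encountered per unit search time: 0.0488×630 + 0.098×2100 = 236.5 kJ/min.
Handling time per unit search time: 0.0488×12 + 0.098×5.8 = 1.154.
Rate = 236.5/(1 + 1.154) = 109.8 kJ/min.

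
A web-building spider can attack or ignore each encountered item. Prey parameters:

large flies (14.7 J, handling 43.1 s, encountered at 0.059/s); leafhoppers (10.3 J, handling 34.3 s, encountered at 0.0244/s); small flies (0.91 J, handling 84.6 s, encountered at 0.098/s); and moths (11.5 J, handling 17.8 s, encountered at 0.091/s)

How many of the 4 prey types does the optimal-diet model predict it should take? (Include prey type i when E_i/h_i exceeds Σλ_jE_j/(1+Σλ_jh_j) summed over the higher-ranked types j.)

Profitabilities (E/h, J/s): moths 0.646, large flies 0.341, leafhoppers 0.3, small flies 0.0108. Add prey in this order while the next type's profitability exceeds the intake rate on those already taken.
Rate on top 1: 0.3995. large flies: 0.341 < 0.3995 → exclude; stop.
Optimal diet: moths — 1 of 4 types.

1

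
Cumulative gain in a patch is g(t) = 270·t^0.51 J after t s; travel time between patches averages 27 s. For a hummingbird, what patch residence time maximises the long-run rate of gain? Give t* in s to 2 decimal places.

Maximise g(t)/(T+t): set derivative to zero → g'(t)(T+t) = g(t).
g'(t) = 0.51·270·t^-0.49. Setting 0.51·270·t^-0.49 = 270·t^0.51/(27+t) gives 0.51(27+t) = t, so 0.49·t = 0.51×27.
t* = 0.51×27/0.49 = 28.1 s.

28.10 s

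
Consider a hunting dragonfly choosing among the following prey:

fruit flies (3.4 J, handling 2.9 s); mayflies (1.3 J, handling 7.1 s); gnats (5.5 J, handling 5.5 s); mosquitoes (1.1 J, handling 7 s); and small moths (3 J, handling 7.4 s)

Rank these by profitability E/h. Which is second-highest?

gnats

Profitability E/h (J/s): fruit flies = 3.4/2.9 = 1.17, mayflies = 1.3/7.1 = 0.183, gnats = 5.5/5.5 = 1, mosquitoes = 1.1/7 = 0.157, small moths = 3/7.4 = 0.405.
Ranked: fruit flies > gnats > small moths > mayflies > mosquitoes.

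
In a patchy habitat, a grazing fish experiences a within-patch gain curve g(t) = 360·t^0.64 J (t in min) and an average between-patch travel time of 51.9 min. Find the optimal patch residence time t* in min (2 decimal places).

92.27 min

Optimal t* satisfies g'(t*) = g(t*)/(T + t*).
g'(t) = 0.64·360·t^-0.36. Setting 0.64·360·t^-0.36 = 360·t^0.64/(51.9+t) gives 0.64(51.9+t) = t, so 0.36·t = 0.64×51.9.
t* = 0.64×51.9/0.36 = 92.27 min.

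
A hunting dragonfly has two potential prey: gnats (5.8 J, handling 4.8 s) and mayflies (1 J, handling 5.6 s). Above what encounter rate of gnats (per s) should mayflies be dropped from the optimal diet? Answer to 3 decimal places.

The zero-one rule: include mayflies iff E₂/h₂ > λE₁/(1+λh₁). Equality gives the switch point.
λE₁h₂ = E₂ + λE₂h₁ ⇒ λ = E₂/(E₁h₂ − E₂h₁) = 1/(32.48 − 4.8) = 0.03613 per s.

0.036 per s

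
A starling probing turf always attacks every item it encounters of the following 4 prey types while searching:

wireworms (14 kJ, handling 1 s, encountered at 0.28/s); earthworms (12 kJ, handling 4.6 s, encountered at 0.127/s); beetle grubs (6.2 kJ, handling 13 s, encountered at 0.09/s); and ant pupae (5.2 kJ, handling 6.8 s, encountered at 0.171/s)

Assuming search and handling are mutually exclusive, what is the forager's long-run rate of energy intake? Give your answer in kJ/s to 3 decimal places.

R = Σλ_iE_i / (1 + Σλ_ih_i)
Numerator: 0.28×14 + 0.127×12 + 0.09×6.2 + 0.171×5.2 = 6.891
Denominator: 1 + 0.28×1 + 0.127×4.6 + 0.09×13 + 0.171×6.8 = 4.197
R = 6.891/4.197 = 1.642 kJ/s

1.642 kJ/s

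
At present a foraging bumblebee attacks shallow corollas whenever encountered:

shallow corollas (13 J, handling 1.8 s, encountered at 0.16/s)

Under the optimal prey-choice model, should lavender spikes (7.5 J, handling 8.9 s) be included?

On shallow corollas alone, R = ΣλE/(1+Σλh) = 2.08/1.288 = 1.615 J/s.
lavender spikes: E/h = 7.5/8.9 = 0.8427 J/s.
Since 0.8427 < R, time spent handling lavender spikes is better spent searching.

No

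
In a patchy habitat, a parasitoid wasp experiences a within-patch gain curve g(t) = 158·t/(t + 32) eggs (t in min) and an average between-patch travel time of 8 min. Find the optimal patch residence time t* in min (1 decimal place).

16.0 min

By the marginal value theorem, leave when the instantaneous gain rate g'(t) equals the habitat-wide average g(t)/(T + t).
g'(t) = 158·32/(t + 32)². Setting 158·32/(t+32)² = 158t/[(t+32)(8+t)] gives 32(8+t) = t(t+32), so t² = 32×8 = 256.
t* = √256 = 16 min.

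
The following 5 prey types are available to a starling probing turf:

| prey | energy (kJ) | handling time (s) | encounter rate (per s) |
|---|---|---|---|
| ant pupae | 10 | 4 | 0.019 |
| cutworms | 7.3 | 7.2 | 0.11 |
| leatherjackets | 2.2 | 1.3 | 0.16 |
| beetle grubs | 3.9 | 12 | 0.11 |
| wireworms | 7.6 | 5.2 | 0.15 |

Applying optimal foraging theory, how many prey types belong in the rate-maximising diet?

4

E/h in descending order: ant pupae 2.5, leatherjackets 1.69, wireworms 1.46, cutworms 1.01, beetle grubs 0.325 kJ/s. The optimal diet is the largest prefix of this list for which every included type satisfies E_i/h_i > R on the types above it.
Rate on top 1: 0.1766. leatherjackets: 1.69 > 0.1766 → include.
Rate on top 2: 0.4221. wireworms: 1.46 > 0.4221 → include.
Rate on top 3: 0.8149. cutworms: 1.01 > 0.8149 → include.
Rate on top 4: 0.8701. beetle grubs: 0.325 < 0.8701 → exclude; stop.
Optimal diet: ant pupae, leatherjackets, wireworms, cutworms — 4 of 5 types.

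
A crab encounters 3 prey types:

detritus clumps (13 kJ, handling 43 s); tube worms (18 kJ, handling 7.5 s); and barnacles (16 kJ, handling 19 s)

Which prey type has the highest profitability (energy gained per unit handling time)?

Profitability E/h (kJ/s): detritus clumps = 13/43 = 0.302, tube worms = 18/7.5 = 2.4, barnacles = 16/19 = 0.842.
Ranked: tube worms > barnacles > detritus clumps.

tube worms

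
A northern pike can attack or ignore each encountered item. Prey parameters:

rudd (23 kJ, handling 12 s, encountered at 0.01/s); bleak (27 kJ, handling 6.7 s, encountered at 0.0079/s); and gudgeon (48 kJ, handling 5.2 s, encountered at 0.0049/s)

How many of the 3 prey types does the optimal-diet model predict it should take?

Rank by E/h (kJ/s): gudgeon 9.23, bleak 4.03, rudd 1.92. Include each in turn until the next type's E/h falls below the running intake rate.
Rate on top 1: 0.2294. bleak: 4.03 > 0.2294 → include.
Rate on top 2: 0.4159. rudd: 1.92 > 0.4159 → include.
Optimal diet: gudgeon, bleak, rudd — 3 of 3 types.

3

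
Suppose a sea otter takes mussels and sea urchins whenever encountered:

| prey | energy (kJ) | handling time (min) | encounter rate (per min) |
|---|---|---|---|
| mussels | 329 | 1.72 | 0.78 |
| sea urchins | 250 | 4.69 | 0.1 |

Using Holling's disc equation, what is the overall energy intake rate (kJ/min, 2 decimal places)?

100.20 kJ/min

R = Σλ_iE_i / (1 + Σλ_ih_i)
Numerator: 0.78×329 + 0.1×250 = 281.6
Denominator: 1 + 0.78×1.72 + 0.1×4.69 = 2.811
R = 281.6/2.811 = 100.2 kJ/min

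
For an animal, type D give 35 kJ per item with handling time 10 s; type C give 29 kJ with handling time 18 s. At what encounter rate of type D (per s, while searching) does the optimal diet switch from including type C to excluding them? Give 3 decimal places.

0.085 per s

The zero-one rule: include type C iff E₂/h₂ > λE₁/(1+λh₁). Equality gives the switch point.
λE₁h₂ = E₂ + λE₂h₁ ⇒ λ = E₂/(E₁h₂ − E₂h₁) = 29/(630 − 290) = 0.08529 per s.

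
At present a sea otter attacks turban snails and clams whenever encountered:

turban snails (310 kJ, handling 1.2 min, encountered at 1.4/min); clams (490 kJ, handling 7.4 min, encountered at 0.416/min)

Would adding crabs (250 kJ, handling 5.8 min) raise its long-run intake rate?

On turban snails and clams alone, R = ΣλE/(1+Σλh) = 637.8/5.758 = 110.8 kJ/min.
crabs: E/h = 250/5.8 = 43.1 kJ/min.
43.1 < 110.8, so adding crabs would lower the average — exclude it.

No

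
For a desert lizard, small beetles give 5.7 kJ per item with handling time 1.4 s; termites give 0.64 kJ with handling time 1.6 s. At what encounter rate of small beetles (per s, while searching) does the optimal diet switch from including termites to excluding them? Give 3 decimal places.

0.078 per s

Drop termites once their profitability E₂/h₂ falls below the rate achievable on small beetles alone: E₂/h₂ = λE₁/(1 + λh₁).
Solve for λ: λE₁h₂ = E₂(1 + λh₁) → λ(E₁h₂ − E₂h₁) = E₂ → λ = E₂/(E₁h₂ − E₂h₁).
λ = 0.64/(5.7×1.6 − 0.64×1.4) = 0.64/8.224 = 0.07782 per s.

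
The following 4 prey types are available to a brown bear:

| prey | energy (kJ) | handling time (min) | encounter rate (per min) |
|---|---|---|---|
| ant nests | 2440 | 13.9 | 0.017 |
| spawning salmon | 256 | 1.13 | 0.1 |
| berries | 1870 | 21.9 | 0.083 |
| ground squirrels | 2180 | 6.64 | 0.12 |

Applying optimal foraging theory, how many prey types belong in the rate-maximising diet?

3

Profitabilities (E/h, kJ/min): ground squirrels 328, spawning salmon 227, ant nests 176, berries 85.4. Add prey in this order while the next type's profitability exceeds the intake rate on those already taken.
Rate on top 1: 145.6. spawning salmon: 227 > 145.6 → include.
Rate on top 2: 150.4. ant nests: 176 > 150.4 → include.
Rate on top 3: 153.2. berries: 85.4 < 153.2 → exclude; stop.
Optimal diet: ground squirrels, spawning salmon, ant nests — 3 of 4 types.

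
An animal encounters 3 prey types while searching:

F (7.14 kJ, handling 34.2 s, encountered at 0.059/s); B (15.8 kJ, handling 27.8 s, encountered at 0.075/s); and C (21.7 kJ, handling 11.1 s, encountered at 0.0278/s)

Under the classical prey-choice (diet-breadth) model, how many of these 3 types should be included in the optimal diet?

2

Profitabilities (E/h, kJ/s): C 1.95, B 0.568, F 0.209. Add prey in this order while the next type's profitability exceeds the intake rate on those already taken.
Rate on top 1: 0.461. B: 0.568 > 0.461 → include.
Rate on top 2: 0.527. F: 0.209 < 0.527 → exclude; stop.
Optimal diet: C, B — 2 of 3 types.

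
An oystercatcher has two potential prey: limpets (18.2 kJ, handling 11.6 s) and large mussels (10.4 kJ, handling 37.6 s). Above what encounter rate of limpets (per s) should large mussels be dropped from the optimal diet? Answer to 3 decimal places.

The zero-one rule: include large mussels iff E₂/h₂ > λE₁/(1+λh₁). Equality gives the switch point.
λE₁h₂ = E₂ + λE₂h₁ ⇒ λ = E₂/(E₁h₂ − E₂h₁) = 10.4/(684.3 − 120.6) = 0.01845 per s.

0.018 per s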